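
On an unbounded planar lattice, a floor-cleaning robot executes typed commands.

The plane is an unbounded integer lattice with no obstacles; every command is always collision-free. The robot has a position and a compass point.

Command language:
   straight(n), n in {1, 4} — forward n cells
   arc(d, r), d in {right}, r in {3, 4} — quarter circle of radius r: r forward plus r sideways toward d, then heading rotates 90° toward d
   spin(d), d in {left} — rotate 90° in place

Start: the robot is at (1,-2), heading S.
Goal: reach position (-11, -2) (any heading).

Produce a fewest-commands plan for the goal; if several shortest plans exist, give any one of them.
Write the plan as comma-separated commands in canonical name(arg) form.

arc(right, 4), straight(4), arc(right, 4)

from: at (1,-2), heading S
[1] after arc(right, 4): at (-3,-6), heading W
[2] after straight(4): at (-7,-6), heading W
[3] after arc(right, 4): at (-11,-2), heading N
minimal: 3 command(s), checked below 3.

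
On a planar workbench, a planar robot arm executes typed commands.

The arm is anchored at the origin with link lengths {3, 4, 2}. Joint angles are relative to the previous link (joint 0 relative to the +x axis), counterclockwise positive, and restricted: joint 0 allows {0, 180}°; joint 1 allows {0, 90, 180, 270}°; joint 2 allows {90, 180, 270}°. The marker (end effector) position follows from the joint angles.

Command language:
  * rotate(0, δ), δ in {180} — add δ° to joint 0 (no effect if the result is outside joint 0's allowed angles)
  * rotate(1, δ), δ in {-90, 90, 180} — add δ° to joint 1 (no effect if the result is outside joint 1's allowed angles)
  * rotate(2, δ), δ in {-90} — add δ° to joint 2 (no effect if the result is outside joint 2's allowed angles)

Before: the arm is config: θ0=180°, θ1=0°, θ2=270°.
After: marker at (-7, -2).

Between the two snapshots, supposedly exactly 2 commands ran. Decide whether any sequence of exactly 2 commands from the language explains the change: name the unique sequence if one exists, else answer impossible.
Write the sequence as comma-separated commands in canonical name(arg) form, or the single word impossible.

t0: config: θ0=180°, θ1=0°, θ2=270°
t=1 rotate(2, -90) ⇒ config: θ0=180°, θ1=0°, θ2=180°
t=2 rotate(2, -90) ⇒ config: θ0=180°, θ1=0°, θ2=90°
uniquely the one of 25 2-step routes that fits.

rotate(2, -90), rotate(2, -90)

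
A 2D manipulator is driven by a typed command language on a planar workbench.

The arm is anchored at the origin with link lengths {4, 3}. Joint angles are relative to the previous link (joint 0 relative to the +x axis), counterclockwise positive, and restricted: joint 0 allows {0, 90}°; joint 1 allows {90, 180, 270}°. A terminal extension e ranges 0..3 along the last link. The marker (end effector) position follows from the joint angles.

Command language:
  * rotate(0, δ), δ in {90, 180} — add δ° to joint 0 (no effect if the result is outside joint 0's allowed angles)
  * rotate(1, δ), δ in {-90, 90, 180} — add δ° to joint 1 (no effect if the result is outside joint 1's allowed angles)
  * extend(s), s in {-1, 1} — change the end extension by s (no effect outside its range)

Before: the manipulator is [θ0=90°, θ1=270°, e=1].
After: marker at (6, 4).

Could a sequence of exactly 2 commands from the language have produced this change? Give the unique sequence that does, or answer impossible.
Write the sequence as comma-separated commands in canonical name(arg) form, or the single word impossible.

from: [θ0=90°, θ1=270°, e=1]
[1] after extend(1): [θ0=90°, θ1=270°, e=2]
[2] after extend(1): [θ0=90°, θ1=270°, e=3]
all 49 alternatives checked — unique.

extend(1), extend(1)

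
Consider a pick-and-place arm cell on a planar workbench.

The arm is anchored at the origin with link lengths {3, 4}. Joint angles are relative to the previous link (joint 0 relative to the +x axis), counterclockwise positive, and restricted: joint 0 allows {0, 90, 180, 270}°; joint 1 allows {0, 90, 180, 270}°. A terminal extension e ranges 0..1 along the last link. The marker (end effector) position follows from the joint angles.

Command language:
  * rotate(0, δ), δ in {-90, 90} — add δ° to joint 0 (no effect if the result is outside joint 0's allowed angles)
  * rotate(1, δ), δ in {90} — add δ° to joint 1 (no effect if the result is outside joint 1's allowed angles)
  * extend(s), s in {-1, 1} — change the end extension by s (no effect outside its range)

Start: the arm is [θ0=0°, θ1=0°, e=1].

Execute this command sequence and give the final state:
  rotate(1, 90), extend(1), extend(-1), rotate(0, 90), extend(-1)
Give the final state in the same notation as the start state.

begin: [θ0=0°, θ1=0°, e=1]
step 1 (rotate(1, 90)): [θ0=0°, θ1=90°, e=1]
step 2 (extend(1)): [θ0=0°, θ1=90°, e=1]
step 3 (extend(-1)): [θ0=0°, θ1=90°, e=0]
step 4 (rotate(0, 90)): [θ0=90°, θ1=90°, e=0]
step 5 (extend(-1)): [θ0=90°, θ1=90°, e=0]

[θ0=90°, θ1=90°, e=0]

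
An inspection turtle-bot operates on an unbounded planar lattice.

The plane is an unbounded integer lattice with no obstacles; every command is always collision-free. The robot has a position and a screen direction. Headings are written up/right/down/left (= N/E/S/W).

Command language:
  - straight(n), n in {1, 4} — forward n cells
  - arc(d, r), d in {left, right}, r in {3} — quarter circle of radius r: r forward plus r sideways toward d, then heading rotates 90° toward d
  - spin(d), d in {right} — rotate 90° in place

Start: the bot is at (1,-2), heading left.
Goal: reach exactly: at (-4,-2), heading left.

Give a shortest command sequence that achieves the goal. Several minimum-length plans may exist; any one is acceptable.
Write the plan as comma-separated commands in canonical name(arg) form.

begin: at (1,-2), heading left
t=1 straight(1) ⇒ at (0,-2), heading left
t=2 straight(4) ⇒ at (-4,-2), heading left
minimal: 2 command(s), checked below 2.

straight(1), straight(4)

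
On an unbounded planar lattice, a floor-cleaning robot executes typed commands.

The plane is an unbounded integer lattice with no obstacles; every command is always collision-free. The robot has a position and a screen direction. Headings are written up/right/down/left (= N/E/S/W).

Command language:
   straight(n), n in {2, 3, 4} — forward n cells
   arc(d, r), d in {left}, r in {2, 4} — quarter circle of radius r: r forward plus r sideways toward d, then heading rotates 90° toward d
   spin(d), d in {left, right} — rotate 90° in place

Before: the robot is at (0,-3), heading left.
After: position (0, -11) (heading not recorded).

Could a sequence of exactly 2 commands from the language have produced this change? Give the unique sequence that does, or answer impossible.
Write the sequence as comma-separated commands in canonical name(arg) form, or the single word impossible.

arc(left, 4), arc(left, 4)

initial: at (0,-3), heading left
t=1 arc(left, 4) ⇒ at (-4,-7), heading down
t=2 arc(left, 4) ⇒ at (0,-11), heading right
no rival 2-sequence matches.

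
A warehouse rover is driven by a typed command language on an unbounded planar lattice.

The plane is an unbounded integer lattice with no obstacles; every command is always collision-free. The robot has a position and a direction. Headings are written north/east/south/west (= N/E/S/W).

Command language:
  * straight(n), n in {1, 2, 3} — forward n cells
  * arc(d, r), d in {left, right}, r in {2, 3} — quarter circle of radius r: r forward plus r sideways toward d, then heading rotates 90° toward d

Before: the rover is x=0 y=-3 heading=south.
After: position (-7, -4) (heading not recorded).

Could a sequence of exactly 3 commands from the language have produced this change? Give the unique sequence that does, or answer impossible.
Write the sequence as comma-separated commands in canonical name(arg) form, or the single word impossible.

arc(right, 3), straight(2), arc(right, 2)

key: order matters: swapping arc(right, 3) and arc(right, 2) lands elsewhere
from: x=0 y=-3 heading=south
[1] after arc(right, 3): x=-3 y=-6 heading=west
[2] after straight(2): x=-5 y=-6 heading=west
[3] after arc(right, 2): x=-7 y=-4 heading=north
uniquely the one of 343 3-step routes that fits.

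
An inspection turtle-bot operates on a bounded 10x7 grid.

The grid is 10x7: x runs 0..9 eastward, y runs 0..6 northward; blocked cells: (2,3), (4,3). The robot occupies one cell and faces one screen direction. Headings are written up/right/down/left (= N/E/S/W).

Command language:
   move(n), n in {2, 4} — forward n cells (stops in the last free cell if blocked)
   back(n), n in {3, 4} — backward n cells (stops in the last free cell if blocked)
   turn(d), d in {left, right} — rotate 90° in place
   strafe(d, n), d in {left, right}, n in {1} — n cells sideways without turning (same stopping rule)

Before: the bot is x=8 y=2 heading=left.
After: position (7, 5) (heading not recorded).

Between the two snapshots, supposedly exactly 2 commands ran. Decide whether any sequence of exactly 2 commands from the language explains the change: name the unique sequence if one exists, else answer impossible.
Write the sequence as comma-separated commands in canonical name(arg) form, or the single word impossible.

impossible

every 2-command combo misses the target.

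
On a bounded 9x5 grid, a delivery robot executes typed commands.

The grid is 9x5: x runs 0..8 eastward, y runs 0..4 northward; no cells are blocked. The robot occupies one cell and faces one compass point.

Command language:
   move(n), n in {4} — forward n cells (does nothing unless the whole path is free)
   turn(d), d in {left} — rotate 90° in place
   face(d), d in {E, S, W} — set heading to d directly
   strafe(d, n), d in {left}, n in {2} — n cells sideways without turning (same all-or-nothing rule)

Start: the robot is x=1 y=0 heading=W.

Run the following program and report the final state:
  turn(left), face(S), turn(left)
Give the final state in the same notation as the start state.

x=1 y=0 heading=E

t0: x=1 y=0 heading=W
1. turn(left) → x=1 y=0 heading=S
2. face(S) → x=1 y=0 heading=S
3. turn(left) → x=1 y=0 heading=E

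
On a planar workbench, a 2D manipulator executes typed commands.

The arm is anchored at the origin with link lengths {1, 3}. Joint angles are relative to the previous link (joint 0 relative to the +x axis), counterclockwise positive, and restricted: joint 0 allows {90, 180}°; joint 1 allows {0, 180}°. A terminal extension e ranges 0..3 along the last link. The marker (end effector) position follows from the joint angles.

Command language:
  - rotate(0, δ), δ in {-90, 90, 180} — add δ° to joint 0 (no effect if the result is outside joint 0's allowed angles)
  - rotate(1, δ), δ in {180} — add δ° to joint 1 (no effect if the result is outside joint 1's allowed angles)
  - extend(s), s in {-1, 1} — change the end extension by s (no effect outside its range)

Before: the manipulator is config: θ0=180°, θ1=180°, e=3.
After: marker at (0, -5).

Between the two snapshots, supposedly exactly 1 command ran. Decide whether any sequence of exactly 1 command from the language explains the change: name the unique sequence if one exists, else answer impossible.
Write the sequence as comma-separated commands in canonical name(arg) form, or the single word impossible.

rotate(0, -90)

start: config: θ0=180°, θ1=180°, e=3
[1] after rotate(0, -90): config: θ0=90°, θ1=180°, e=3
no other 1-command option fits: unique.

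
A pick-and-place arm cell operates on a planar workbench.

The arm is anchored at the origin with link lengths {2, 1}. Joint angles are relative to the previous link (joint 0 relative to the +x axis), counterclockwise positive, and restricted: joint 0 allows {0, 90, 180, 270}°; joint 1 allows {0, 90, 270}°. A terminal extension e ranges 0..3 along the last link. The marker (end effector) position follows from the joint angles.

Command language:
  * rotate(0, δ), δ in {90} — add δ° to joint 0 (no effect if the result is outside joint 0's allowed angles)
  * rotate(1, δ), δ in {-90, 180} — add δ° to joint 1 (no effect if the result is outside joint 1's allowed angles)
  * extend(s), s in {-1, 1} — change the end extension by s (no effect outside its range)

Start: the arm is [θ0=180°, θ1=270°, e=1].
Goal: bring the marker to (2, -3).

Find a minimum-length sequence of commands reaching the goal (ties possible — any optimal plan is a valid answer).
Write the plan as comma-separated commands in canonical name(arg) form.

begin: [θ0=180°, θ1=270°, e=1]
t=1 extend(1) ⇒ [θ0=180°, θ1=270°, e=2]
t=2 rotate(0, 90) ⇒ [θ0=270°, θ1=270°, e=2]
t=3 rotate(0, 90) ⇒ [θ0=0°, θ1=270°, e=2]
no 2-step plan works, so 3 is optimal.

extend(1), rotate(0, 90), rotate(0, 90)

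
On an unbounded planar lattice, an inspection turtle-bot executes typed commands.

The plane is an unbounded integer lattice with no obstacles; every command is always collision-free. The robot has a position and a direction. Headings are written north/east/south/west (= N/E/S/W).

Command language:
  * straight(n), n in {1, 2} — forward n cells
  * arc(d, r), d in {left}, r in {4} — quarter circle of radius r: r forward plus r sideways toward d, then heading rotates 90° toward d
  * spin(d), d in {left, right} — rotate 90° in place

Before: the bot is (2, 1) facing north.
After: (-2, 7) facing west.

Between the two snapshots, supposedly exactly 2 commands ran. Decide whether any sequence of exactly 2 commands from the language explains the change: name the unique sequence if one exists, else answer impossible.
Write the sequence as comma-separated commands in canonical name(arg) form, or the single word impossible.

key: cell and facing (now W) both changed — the 2 commands mix motion and turning
from: (2, 1) facing north
step 1 (straight(2)): (2, 3) facing north
step 2 (arc(left, 4)): (-2, 7) facing west
all 25 alternatives checked — unique.

straight(2), arc(left, 4)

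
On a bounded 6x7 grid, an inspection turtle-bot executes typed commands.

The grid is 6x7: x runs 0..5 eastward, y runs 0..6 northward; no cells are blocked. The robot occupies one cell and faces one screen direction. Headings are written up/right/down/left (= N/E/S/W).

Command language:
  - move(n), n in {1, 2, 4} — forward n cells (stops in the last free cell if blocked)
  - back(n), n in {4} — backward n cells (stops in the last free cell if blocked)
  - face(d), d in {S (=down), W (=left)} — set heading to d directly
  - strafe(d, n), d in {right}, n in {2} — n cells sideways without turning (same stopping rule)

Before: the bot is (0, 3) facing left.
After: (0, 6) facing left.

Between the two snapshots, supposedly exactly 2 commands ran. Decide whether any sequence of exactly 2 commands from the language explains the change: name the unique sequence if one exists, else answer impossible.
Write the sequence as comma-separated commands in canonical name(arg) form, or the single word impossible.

strafe(right, 2), strafe(right, 2)

key: the second strafe(right, 2) runs into the grid edge before its full distance
start: (0, 3) facing left
t=1 strafe(right, 2) ⇒ (0, 5) facing left
t=2 strafe(right, 2) ⇒ (0, 6) facing left
no other 2-command option fits: unique.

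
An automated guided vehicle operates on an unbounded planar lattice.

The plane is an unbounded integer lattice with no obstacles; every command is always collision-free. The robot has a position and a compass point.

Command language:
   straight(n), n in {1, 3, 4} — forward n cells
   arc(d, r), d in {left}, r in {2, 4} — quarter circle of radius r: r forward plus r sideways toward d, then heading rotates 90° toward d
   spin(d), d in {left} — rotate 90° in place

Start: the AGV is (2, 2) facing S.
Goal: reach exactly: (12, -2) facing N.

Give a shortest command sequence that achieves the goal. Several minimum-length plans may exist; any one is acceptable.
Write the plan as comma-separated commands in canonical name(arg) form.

arc(left, 4), straight(3), straight(3), spin(left)

initial: (2, 2) facing S
t=1 arc(left, 4) ⇒ (6, -2) facing E
t=2 straight(3) ⇒ (9, -2) facing E
t=3 straight(3) ⇒ (12, -2) facing E
t=4 spin(left) ⇒ (12, -2) facing N
shorter routes all fall short; 4 is best.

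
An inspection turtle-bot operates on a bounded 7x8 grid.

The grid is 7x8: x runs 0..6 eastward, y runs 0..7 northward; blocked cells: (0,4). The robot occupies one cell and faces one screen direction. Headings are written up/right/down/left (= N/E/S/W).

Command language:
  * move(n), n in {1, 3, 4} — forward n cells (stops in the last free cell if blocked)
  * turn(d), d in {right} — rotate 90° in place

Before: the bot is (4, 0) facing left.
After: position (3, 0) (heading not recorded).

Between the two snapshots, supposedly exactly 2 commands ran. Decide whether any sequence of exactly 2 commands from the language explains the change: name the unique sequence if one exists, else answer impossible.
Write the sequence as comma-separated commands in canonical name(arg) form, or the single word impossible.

move(1), turn(right)

key: order matters: swapping move(1) and turn(right) lands elsewhere
from: (4, 0) facing left
step 1 (move(1)): (3, 0) facing left
step 2 (turn(right)): (3, 0) facing up
all 16 alternatives checked — unique.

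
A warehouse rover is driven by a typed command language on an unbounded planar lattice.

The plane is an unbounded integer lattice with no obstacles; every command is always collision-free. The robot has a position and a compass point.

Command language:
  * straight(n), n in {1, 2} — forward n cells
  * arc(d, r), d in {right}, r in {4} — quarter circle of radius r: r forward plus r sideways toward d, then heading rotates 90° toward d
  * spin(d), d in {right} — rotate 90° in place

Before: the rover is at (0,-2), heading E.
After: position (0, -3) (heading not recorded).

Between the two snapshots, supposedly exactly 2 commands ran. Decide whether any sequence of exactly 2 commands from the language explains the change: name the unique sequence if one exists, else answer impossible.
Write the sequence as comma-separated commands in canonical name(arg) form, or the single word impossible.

spin(right), straight(1)

key: order matters: swapping spin(right) and straight(1) lands elsewhere
from: at (0,-2), heading E
step 1 (spin(right)): at (0,-2), heading S
step 2 (straight(1)): at (0,-3), heading S
all 16 alternatives checked — unique.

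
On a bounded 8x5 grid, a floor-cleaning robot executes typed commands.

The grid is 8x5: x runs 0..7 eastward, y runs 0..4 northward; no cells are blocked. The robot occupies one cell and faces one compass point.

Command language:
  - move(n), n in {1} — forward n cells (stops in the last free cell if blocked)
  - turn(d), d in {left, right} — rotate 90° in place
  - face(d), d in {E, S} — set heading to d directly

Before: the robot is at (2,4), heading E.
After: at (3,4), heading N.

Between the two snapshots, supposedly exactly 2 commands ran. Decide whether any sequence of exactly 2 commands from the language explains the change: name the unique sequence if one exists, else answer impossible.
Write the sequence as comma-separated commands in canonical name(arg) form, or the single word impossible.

key: order matters: swapping move(1) and turn(left) lands elsewhere
begin: at (2,4), heading E
step 1 (move(1)): at (3,4), heading E
step 2 (turn(left)): at (3,4), heading N
uniquely the one of 25 2-step routes that fits.

move(1), turn(left)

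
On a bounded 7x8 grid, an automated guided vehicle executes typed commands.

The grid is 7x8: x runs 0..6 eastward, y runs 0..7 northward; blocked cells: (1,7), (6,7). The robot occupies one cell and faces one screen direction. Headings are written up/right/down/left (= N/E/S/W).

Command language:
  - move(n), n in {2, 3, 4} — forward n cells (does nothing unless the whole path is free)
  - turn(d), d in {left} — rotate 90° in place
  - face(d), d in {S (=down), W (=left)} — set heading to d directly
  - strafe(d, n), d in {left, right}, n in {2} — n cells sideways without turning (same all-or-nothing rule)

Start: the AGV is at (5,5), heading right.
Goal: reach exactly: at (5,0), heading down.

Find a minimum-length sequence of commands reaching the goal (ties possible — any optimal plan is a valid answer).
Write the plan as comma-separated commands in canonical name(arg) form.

strafe(right, 2), face(S), move(3)

start: at (5,5), heading right
step 1 (strafe(right, 2)): at (5,3), heading right
step 2 (face(S)): at (5,3), heading down
step 3 (move(3)): at (5,0), heading down
minimal: 3 command(s), checked below 3.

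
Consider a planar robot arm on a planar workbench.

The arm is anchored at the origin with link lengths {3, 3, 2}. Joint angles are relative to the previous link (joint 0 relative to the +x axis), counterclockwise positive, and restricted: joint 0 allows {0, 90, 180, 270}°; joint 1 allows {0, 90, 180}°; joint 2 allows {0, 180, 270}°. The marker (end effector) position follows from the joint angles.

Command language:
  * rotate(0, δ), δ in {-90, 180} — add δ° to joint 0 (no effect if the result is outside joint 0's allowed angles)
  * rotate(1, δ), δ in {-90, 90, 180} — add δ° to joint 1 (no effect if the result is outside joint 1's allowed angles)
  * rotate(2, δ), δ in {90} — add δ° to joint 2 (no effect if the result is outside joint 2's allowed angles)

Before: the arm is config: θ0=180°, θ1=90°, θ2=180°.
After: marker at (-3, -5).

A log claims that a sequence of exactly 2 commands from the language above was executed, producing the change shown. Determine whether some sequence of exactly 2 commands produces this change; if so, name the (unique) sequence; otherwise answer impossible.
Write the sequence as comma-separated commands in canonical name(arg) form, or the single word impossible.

from: config: θ0=180°, θ1=90°, θ2=180°
t=1 rotate(2, 90) ⇒ config: θ0=180°, θ1=90°, θ2=270°
t=2 rotate(2, 90) ⇒ config: θ0=180°, θ1=90°, θ2=0°
uniquely the one of 36 2-step routes that fits.

rotate(2, 90), rotate(2, 90)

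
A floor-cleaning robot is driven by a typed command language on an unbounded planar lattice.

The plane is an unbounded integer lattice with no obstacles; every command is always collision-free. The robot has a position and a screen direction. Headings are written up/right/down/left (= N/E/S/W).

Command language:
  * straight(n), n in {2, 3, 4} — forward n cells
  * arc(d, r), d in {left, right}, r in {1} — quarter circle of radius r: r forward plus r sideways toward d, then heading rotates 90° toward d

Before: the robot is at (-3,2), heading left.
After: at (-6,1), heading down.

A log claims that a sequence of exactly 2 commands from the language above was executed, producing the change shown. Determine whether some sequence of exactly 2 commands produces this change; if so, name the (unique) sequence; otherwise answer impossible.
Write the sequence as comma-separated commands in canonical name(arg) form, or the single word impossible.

straight(2), arc(left, 1)

key: running arc(left, 1) before straight(2) would end elsewhere — order is forced
initial: at (-3,2), heading left
1. straight(2) → at (-5,2), heading left
2. arc(left, 1) → at (-6,1), heading down
no rival 2-sequence matches.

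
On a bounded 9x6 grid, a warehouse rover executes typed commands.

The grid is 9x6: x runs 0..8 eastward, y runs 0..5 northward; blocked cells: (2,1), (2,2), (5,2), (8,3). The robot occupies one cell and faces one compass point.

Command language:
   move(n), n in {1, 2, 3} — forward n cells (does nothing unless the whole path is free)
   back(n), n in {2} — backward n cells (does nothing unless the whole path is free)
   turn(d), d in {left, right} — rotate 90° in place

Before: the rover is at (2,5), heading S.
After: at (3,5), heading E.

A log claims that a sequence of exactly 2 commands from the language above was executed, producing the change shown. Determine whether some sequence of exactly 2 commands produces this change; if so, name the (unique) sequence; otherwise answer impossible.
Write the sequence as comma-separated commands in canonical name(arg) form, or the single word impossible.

turn(left), move(1)

key: running move(1) before turn(left) would end elsewhere — order is forced
start: at (2,5), heading S
1. turn(left) → at (2,5), heading E
2. move(1) → at (3,5), heading E
no rival 2-sequence matches.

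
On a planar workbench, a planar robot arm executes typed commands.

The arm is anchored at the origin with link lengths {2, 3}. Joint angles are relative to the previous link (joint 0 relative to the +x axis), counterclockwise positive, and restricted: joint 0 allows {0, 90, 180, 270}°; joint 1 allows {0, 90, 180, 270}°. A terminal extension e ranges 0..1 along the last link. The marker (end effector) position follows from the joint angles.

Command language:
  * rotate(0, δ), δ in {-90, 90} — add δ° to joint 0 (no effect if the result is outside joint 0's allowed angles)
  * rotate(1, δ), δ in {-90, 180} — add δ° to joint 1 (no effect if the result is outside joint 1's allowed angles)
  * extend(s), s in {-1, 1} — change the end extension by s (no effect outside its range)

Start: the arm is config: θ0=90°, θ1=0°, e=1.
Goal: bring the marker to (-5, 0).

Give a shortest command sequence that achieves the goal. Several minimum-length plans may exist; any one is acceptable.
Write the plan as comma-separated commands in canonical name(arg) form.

from: config: θ0=90°, θ1=0°, e=1
1. extend(-1) → config: θ0=90°, θ1=0°, e=0
2. rotate(0, 90) → config: θ0=180°, θ1=0°, e=0
nothing shorter than 2 reaches the goal.

extend(-1), rotate(0, 90)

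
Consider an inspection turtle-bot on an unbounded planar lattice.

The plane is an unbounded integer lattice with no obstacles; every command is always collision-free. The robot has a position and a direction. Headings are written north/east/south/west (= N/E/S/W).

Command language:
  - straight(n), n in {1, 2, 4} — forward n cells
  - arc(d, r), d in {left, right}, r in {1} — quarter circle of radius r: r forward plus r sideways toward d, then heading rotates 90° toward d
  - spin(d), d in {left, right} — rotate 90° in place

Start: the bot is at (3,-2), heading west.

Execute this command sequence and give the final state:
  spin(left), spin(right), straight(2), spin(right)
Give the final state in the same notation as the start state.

at (1,-2), heading north

begin: at (3,-2), heading west
[1] after spin(left): at (3,-2), heading south
[2] after spin(right): at (3,-2), heading west
[3] after straight(2): at (1,-2), heading west
[4] after spin(right): at (1,-2), heading north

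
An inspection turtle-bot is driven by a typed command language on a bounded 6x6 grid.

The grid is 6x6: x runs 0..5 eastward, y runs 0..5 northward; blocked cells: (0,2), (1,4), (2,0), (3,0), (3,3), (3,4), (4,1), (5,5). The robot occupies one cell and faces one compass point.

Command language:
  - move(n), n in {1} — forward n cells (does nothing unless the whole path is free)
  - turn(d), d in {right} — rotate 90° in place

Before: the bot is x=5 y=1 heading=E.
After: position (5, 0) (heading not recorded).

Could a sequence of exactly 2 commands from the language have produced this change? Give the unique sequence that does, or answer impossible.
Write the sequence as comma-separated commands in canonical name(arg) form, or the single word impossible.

turn(right), move(1)

key: running move(1) before turn(right) would end elsewhere — order is forced
begin: x=5 y=1 heading=E
step 1 (turn(right)): x=5 y=1 heading=S
step 2 (move(1)): x=5 y=0 heading=S
no other 2-command option fits: unique.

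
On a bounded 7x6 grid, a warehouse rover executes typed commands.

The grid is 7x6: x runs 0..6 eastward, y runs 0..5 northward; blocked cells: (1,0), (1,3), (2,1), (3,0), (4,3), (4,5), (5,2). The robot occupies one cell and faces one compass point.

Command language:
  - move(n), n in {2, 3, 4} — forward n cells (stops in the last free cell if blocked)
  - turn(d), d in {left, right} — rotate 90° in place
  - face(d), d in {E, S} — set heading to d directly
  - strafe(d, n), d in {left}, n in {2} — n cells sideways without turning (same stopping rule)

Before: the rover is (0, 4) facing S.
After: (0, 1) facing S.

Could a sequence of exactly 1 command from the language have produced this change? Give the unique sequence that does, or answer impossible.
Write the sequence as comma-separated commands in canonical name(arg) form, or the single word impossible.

move(3)

key: heading stays S — the single command does not turn
initial: (0, 4) facing S
[1] after move(3): (0, 1) facing S
all 8 alternatives checked — unique.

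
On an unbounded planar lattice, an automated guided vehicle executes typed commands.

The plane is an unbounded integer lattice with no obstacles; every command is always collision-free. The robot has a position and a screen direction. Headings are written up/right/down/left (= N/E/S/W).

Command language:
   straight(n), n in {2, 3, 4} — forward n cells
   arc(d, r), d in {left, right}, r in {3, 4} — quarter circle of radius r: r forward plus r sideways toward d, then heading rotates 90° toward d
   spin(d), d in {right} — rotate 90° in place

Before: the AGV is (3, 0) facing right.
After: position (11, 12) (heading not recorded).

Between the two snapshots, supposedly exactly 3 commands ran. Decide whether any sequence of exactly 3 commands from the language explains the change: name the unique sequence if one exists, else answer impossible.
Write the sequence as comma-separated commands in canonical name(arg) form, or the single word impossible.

arc(left, 4), straight(4), arc(right, 4)

key: order matters: swapping arc(left, 4) and arc(right, 4) lands elsewhere
begin: (3, 0) facing right
[1] after arc(left, 4): (7, 4) facing up
[2] after straight(4): (7, 8) facing up
[3] after arc(right, 4): (11, 12) facing right
no rival 3-sequence matches.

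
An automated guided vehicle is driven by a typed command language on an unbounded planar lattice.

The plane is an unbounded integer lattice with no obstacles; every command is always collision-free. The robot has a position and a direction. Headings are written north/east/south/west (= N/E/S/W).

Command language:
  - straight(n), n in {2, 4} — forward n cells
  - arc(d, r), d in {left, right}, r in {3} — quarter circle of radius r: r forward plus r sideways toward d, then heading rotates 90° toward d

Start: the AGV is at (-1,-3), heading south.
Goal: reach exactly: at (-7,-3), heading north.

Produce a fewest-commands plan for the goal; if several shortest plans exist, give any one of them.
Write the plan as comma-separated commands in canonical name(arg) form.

arc(right, 3), arc(right, 3)

from: at (-1,-3), heading south
[1] after arc(right, 3): at (-4,-6), heading west
[2] after arc(right, 3): at (-7,-3), heading north
minimal: 2 command(s), checked below 2.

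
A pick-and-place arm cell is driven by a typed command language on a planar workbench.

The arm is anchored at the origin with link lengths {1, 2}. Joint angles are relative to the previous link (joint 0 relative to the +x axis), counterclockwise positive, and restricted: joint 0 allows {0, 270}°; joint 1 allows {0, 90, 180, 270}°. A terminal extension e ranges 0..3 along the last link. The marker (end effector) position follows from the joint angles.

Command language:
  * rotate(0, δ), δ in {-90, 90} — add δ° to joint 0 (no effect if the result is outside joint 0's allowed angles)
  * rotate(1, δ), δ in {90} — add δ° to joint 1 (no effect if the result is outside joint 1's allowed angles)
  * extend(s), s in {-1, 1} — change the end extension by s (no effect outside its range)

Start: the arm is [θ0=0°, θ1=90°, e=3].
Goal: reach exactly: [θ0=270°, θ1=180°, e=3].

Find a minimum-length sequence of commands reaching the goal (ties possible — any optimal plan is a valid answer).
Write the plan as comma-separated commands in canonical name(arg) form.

rotate(0, -90), rotate(1, 90)

from: [θ0=0°, θ1=90°, e=3]
t=1 rotate(0, -90) ⇒ [θ0=270°, θ1=90°, e=3]
t=2 rotate(1, 90) ⇒ [θ0=270°, θ1=180°, e=3]
nothing shorter than 2 reaches the goal.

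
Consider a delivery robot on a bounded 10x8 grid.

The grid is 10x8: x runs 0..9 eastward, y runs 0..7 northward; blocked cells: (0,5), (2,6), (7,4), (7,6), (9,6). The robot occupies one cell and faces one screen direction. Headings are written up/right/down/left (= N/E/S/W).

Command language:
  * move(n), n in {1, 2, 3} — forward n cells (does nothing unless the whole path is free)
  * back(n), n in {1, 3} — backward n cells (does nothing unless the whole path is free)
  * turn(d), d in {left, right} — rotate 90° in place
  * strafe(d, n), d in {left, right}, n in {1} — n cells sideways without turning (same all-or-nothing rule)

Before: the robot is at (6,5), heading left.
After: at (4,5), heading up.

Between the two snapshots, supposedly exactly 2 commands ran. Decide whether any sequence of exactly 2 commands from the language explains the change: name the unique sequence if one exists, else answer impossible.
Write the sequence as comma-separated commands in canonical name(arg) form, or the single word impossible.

key: position moved to (4,5) AND the heading swung to N — translation plus rotation needed
from: at (6,5), heading left
step 1 (move(2)): at (4,5), heading left
step 2 (turn(right)): at (4,5), heading up
no other 2-command option fits: unique.

move(2), turn(right)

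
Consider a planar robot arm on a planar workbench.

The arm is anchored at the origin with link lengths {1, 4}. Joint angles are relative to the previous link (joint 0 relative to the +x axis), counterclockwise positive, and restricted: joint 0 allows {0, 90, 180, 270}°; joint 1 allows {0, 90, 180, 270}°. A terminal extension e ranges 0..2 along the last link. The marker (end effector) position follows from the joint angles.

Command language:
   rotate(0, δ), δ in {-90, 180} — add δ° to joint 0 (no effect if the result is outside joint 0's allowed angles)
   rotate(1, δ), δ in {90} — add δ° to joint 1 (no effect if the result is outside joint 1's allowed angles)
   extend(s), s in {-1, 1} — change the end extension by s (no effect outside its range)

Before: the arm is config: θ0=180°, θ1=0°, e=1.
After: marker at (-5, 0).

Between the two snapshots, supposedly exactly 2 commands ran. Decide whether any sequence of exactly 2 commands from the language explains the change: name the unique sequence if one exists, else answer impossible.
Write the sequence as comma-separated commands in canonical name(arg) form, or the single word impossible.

extend(-1), extend(-1)

begin: config: θ0=180°, θ1=0°, e=1
[1] after extend(-1): config: θ0=180°, θ1=0°, e=0
[2] after extend(-1): config: θ0=180°, θ1=0°, e=0
no other 2-command option fits: unique.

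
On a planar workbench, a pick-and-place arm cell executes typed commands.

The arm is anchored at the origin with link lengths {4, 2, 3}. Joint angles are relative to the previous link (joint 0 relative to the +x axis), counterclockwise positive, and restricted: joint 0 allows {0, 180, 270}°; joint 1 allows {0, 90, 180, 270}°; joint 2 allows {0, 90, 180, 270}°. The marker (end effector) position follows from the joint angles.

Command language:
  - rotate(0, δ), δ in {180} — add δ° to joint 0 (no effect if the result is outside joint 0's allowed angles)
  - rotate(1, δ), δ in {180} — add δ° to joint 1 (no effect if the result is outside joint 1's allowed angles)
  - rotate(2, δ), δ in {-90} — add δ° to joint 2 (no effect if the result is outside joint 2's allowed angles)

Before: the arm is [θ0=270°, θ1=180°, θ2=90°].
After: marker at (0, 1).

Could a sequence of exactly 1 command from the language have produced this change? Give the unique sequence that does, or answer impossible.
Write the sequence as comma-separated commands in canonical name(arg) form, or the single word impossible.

rotate(2, -90)

start: [θ0=270°, θ1=180°, θ2=90°]
[1] after rotate(2, -90): [θ0=270°, θ1=180°, θ2=0°]
uniquely the one of 3 1-step routes that fits.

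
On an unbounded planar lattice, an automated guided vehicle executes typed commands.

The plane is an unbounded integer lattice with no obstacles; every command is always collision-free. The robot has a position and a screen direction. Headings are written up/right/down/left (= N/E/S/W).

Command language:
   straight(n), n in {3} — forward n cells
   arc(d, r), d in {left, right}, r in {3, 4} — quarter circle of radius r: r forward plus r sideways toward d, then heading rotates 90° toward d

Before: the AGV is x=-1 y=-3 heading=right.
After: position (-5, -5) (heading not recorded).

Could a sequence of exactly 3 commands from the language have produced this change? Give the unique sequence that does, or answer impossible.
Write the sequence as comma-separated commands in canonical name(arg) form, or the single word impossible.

arc(right, 3), arc(right, 3), arc(right, 4)

key: running arc(right, 4) before arc(right, 3) would end elsewhere — order is forced
t0: x=-1 y=-3 heading=right
step 1 (arc(right, 3)): x=2 y=-6 heading=down
step 2 (arc(right, 3)): x=-1 y=-9 heading=left
step 3 (arc(right, 4)): x=-5 y=-5 heading=up
all 125 alternatives checked — unique.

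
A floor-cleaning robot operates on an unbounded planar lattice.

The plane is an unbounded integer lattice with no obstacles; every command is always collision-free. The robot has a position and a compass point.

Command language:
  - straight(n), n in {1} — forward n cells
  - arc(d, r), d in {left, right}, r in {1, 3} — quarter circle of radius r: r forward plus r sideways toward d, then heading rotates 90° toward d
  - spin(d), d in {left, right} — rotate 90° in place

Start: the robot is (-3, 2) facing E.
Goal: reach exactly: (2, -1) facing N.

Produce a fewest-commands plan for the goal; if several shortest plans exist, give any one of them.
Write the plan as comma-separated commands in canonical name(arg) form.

arc(right, 1), arc(left, 3), arc(left, 1)

t0: (-3, 2) facing E
[1] after arc(right, 1): (-2, 1) facing S
[2] after arc(left, 3): (1, -2) facing E
[3] after arc(left, 1): (2, -1) facing N
nothing shorter than 3 reaches the goal.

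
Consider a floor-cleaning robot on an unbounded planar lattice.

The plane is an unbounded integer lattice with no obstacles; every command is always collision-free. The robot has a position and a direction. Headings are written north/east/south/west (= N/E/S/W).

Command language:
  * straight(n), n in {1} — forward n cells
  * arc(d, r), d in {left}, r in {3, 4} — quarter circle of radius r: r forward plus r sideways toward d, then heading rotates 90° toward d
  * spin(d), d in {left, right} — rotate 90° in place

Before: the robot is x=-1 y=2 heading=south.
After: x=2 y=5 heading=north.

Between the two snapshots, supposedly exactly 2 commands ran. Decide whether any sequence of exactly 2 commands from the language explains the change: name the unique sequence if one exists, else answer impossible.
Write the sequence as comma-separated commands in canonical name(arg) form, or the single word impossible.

spin(left), arc(left, 3)

key: cell and facing (now N) both changed — the 2 commands mix motion and turning
start: x=-1 y=2 heading=south
[1] after spin(left): x=-1 y=2 heading=east
[2] after arc(left, 3): x=2 y=5 heading=north
no rival 2-sequence matches.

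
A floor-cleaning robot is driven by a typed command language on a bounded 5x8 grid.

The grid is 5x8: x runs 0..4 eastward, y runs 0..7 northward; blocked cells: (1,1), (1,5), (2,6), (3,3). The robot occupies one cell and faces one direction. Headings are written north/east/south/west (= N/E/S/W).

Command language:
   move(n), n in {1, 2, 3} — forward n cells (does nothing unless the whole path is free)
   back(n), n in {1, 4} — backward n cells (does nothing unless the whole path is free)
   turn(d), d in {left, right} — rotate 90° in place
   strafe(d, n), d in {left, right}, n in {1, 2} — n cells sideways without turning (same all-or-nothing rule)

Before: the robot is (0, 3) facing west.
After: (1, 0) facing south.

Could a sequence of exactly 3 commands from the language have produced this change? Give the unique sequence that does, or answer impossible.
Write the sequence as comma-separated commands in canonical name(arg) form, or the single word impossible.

key: cell and facing (now S) both changed — the 3 commands mix motion and turning
start: (0, 3) facing west
step 1 (turn(left)): (0, 3) facing south
step 2 (move(3)): (0, 0) facing south
step 3 (strafe(left, 1)): (1, 0) facing south
all 1331 alternatives checked — unique.

turn(left), move(3), strafe(left, 1)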